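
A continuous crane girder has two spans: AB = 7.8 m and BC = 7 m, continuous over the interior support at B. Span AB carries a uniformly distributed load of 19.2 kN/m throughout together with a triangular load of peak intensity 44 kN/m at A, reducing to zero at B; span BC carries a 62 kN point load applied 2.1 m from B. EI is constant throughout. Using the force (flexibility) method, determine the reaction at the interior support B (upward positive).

R_B = 228.6 kN

Take M_B as the redundant. Released structure: two simple spans AB and BC with a hinge at B.
End slopes at the hinge B, treating each span as simply supported:
  span AB: UDL 19.2: wL³/(24EI) = 379.6/EI
  span AB: triangular load, peak 44: 7w₀L³/(360EI) = 406/EI
  span BC: point load 62 at a = 2.1: Pab(L + b)/(6LEI) = 180.8/EI
  relative rotation θ_0 = (785.6 + 180.8)/EI = 966.4/EI
A unit hogging moment at B produces rotation L₁/(3EI) + L₂/(3EI) = 4.933/EI.
Compatibility: M_B·(L₁+L₂)/(3EI) = θ_0, giving M_B = 195.9 kN·m (hogging).
Span AB, ΣM about A with M_B applied at B: R_B^{AB}·7.8 = 1030 + 195.9, so R_B^{AB} = 157.2 kN and R_A = 321.4 − 157.2 = 164.2 kN.
Span BC, ΣM about C: R_B^{BC}·7 = 303.8 + 195.9, so R_B^{BC} = 71.38 kN and R_C = 62 − 71.38 = -9.385 kN.
R_B = 157.2 + 71.38 = 228.6 kN.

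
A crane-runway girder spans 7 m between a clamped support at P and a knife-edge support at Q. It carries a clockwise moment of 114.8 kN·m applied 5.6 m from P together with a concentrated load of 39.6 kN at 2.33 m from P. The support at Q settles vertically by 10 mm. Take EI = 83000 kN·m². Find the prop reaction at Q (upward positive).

R_Q = 22.21 kN

Remove the prop at Q; the released (primary) structure is a cantilever built in at P.
Free-end deflection of the primary structure under the applied loading (downward +):
  clockwise couple 114.8 at a = 5.6: M₀a(2L − a)/(2EI) = 2700/EI
  point load 39.6 at a = 2.33: Pa²(3L − a)/(6EI) = 669/EI
  δ_0 = 3369/EI
Tip deflection under a unit load at Q: L³/(3EI) = 114.3/EI.
With EI = 83000 kN·m²: δ_0 = 0.040591 m and δ_{QQ} = 0.001378 m/kN.
Compatibility — the beam at Q must follow the support down by 0.01 m: δ_0 − R_Q·δ_{QQ} = 0.01, so R_Q = (0.040591 − 0.01)/0.001378 = 22.21 kN.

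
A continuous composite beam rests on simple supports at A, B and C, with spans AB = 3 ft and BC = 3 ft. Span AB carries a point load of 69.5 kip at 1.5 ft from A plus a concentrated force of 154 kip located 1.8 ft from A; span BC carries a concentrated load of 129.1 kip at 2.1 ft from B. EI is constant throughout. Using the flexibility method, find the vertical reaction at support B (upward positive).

R_B = 226.1 kip

Release continuity at B by inserting a hinge; the redundant is the internal moment M_B. The primary structure is two simply-supported spans AB and BC.
Discontinuity in slope at B on the released structure — sum the simple-span end rotations:
  span AB: point load 69.5 at a = 1.5: Pab(L + a)/(6LEI) = 39.09/EI
  span AB: point load 154 at a = 1.8: Pab(L + a)/(6LEI) = 88.7/EI
  span BC: point load 129.1 at a = 2.1: Pab(L + b)/(6LEI) = 52.87/EI
  relative rotation θ_0 = (127.8 + 52.87)/EI = 180.7/EI
A unit hogging moment at B produces rotation L₁/(3EI) + L₂/(3EI) = 2/EI.
Compatibility: M_B·(L₁+L₂)/(3EI) = θ_0, giving M_B = 90.33 kip·ft (hogging).
Span AB, ΣM about A with M_B applied at B: R_B^{AB}·3 = 381.4 + 90.33, so R_B^{AB} = 157.3 kip and R_A = 223.5 − 157.3 = 66.24 kip.
Span BC, ΣM about C: R_B^{BC}·3 = 116.2 + 90.33, so R_B^{BC} = 68.84 kip and R_C = 129.1 − 68.84 = 60.26 kip.
R_B = 157.3 + 68.84 = 226.1 kip.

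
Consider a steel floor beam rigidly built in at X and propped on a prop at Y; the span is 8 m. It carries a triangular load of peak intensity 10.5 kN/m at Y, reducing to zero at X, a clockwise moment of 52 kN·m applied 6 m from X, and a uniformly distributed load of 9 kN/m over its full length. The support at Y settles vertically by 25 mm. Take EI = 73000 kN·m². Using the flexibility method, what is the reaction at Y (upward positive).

Remove the prop at Y; the released (primary) structure is a cantilever built in at X.
Downward deflection at the released point Y due to the loads:
  triangular load, peak 10.5 at the free end: 11w₀L⁴/(120EI) = 3942/EI
  clockwise couple 52 at a = 6: M₀a(2L − a)/(2EI) = 1560/EI
  UDL 9: wL⁴/(8EI) = 4608/EI
  δ_0 = 10110/EI
Flexibility coefficient — unit upward force at Y: δ_{YY} = L³/(3EI) = 170.7/EI.
With EI = 73000 kN·m²: δ_0 = 0.1385 m and δ_{YY} = 0.002338 m/kN.
Compatibility — the beam at Y must follow the support down by 0.025 m: δ_0 − R_Y·δ_{YY} = 0.025, so R_Y = (0.1385 − 0.025)/0.002338 = 48.55 kN.

R_Y = 48.55 kN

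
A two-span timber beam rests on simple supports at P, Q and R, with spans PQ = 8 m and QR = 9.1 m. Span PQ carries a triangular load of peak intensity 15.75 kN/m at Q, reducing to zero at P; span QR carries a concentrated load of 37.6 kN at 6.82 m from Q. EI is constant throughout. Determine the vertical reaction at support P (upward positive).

Take M_Q as the redundant. Released structure: two simple spans PQ and QR with a hinge at Q.
End slopes at the hinge Q, treating each span as simply supported:
  span PQ: triangular load, peak 15.75: w₀L³/(45EI) = 179.2/EI
  span QR: point load 37.6 at a = 6.82: Pab(L + b)/(6LEI) = 121.9/EI
  relative rotation θ_0 = (179.2 + 121.9)/EI = 301.1/EI
A unit hogging moment at Q produces rotation L₁/(3EI) + L₂/(3EI) = 5.7/EI.
Compatibility: M_Q·(L₁+L₂)/(3EI) = θ_0, giving M_Q = 52.82 kN·m (hogging).
Span PQ, ΣM about P with M_Q applied at Q: R_Q^{PQ}·8 = 336 + 52.82, so R_Q^{PQ} = 48.6 kN and R_P = 63 − 48.6 = 14.4 kN.

R_P = 14.4 kN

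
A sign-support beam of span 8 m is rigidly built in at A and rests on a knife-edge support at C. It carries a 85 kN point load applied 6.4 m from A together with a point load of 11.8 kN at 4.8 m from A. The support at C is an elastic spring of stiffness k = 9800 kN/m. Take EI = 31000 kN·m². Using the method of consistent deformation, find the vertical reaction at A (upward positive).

Remove the prop at C; the released (primary) structure is a cantilever built in at A.
Downward deflection at the released point C due to the loads:
  point load 85 at a = 6.4: Pa²(3L − a)/(6EI) = 10213/EI
  point load 11.8 at a = 4.8: Pa²(3L − a)/(6EI) = 870/EI
  δ_0 = 11083/EI
Flexibility coefficient — unit upward force at C: δ_{CC} = L³/(3EI) = 170.7/EI.
With EI = 31000 kN·m²: δ_0 = 0.35751 m and δ_{CC} = 0.005505 m/kN.
Compatibility — the spring shortens by R_C/k under the reaction it provides: δ_0 − R_C·δ_{CC} = R_C/k. With 1/k = 0.000102 m/kN, R_C = δ_0 / (δ_{CC} + 1/k) = 0.35751 / (0.005505 + 0.000102) = 63.76 kN.
Vertical equilibrium: R_A = ΣP − R_C = 96.8 − 63.76 = 33.04 kN.

R_A = 33.04 kN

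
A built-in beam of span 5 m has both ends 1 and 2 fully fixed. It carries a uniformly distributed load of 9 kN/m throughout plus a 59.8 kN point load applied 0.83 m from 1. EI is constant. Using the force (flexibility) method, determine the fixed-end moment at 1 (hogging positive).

M_1 = 53.27 kN·m

Take the two fixed-end moments M_1, M_2 as redundants; the released structure is the simple span 12.
On the primary (simply-supported) span, the end slopes from the loading are:
  at 1: UDL 9: wL³/(24EI) = 46.88/EI
  at 2: UDL 9: wL³/(24EI) = 46.88/EI
  at 1: point load 59.8 at a = 0.83: Pab(L + b)/(6LEI) = 63.26/EI
  at 2: point load 59.8 at a = 0.83: Pab(L + a)/(6LEI) = 40.22/EI
  θ_10 = 110.1/EI,  θ_20 = 87.1/EI
Flexibility coefficients: a unit moment at one end gives L/(3EI) there and L/(6EI) at the far end, so f₁₁ = f₂₂ = 1.667/EI and f₁₂ = f₂₁ = 0.8333/EI.
Compatibility — zero rotation at each built-in end:
  1.667 M_1 + 0.8333 M_2 = 110.1
  0.8333 M_1 + 1.667 M_2 = 87.1
Solving the pair gives M_1 = 53.27 kN·m and M_2 = 25.62 kN·m (hogging).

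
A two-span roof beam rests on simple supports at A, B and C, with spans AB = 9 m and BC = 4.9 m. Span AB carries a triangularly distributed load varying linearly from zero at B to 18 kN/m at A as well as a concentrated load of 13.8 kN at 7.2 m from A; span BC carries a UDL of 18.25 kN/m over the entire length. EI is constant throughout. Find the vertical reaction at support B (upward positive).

Take M_B as the redundant. Released structure: two simple spans AB and BC with a hinge at B.
Rotations at B on the released spans (each span's end-slope, ×1/EI):
  span AB: triangular load, peak 18: 7w₀L³/(360EI) = 255.2/EI
  span AB: point load 13.8 at a = 7.2: Pab(L + a)/(6LEI) = 53.65/EI
  span BC: UDL 18.25: wL³/(24EI) = 89.46/EI
  relative rotation θ_0 = (308.8 + 89.46)/EI = 398.3/EI
A unit hogging moment at B produces rotation L₁/(3EI) + L₂/(3EI) = 4.633/EI.
Compatibility: M_B·(L₁+L₂)/(3EI) = θ_0, giving M_B = 85.96 kN·m (hogging).
Span AB, ΣM about A with M_B applied at B: R_B^{AB}·9 = 342.4 + 85.96, so R_B^{AB} = 47.59 kN and R_A = 94.8 − 47.59 = 47.21 kN.
Span BC, ΣM about C: R_B^{BC}·4.9 = 219.1 + 85.96, so R_B^{BC} = 62.25 kN and R_C = 89.42 − 62.25 = 27.17 kN.
R_B = 47.59 + 62.25 = 109.8 kN.

R_B = 109.8 kN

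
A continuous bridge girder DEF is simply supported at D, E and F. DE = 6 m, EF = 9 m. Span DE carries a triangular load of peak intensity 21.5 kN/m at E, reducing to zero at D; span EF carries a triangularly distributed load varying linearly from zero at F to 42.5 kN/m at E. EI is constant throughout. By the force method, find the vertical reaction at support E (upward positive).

Take M_E as the redundant. Released structure: two simple spans DE and EF with a hinge at E.
Rotations at E on the released spans (each span's end-slope, ×1/EI):
  span DE: triangular load, peak 21.5: w₀L³/(45EI) = 103.2/EI
  span EF: triangular load, peak 42.5: w₀L³/(45EI) = 688.5/EI
  relative rotation θ_0 = (103.2 + 688.5)/EI = 791.7/EI
A unit hogging moment at E produces rotation L₁/(3EI) + L₂/(3EI) = 5/EI.
Slope continuity at E: θ_0 = M_E·5/EI, so M_E = 791.7/5 = 158.3 kN·m (hogging).
Span DE, ΣM about D with M_E applied at E: R_E^{DE}·6 = 258 + 158.3, so R_E^{DE} = 69.39 kN and R_D = 64.5 − 69.39 = -4.89 kN.
Span EF, ΣM about F: R_E^{EF}·9 = 1148 + 158.3, so R_E^{EF} = 145.1 kN and R_F = 191.2 − 145.1 = 46.16 kN.
R_E = 69.39 + 145.1 = 214.5 kN.

R_E = 214.5 kN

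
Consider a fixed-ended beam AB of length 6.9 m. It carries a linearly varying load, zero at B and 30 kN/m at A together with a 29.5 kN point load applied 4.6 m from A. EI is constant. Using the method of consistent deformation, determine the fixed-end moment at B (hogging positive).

M_B = 77.77 kN·m

Take the two fixed-end moments M_A, M_B as redundants; the released structure is the simple span AB.
End rotations of the released simple span under the applied load (×1/EI):
  at A: triangular load, peak 30: w₀L³/(45EI) = 219/EI
  at B: triangular load, peak 30: 7w₀L³/(360EI) = 191.6/EI
  at A: point load 29.5 at a = 4.6: Pab(L + b)/(6LEI) = 69.36/EI
  at B: point load 29.5 at a = 4.6: Pab(L + a)/(6LEI) = 86.7/EI
  θ_A0 = 288.4/EI,  θ_B0 = 278.3/EI
Flexibility coefficients: a unit moment at one end gives L/(3EI) there and L/(6EI) at the far end, so f₁₁ = f₂₂ = 2.3/EI and f₁₂ = f₂₁ = 1.15/EI.
Compatibility — zero rotation at each built-in end:
  2.3 M_A + 1.15 M_B = 288.4
  1.15 M_A + 2.3 M_B = 278.3
Solving the pair gives M_A = 86.49 kN·m and M_B = 77.77 kN·m (hogging).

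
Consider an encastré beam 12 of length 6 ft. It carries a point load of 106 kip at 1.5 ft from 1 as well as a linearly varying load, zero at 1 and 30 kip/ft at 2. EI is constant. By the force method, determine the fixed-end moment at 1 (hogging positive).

Take the two fixed-end moments M_1, M_2 as redundants; the released structure is the simple span 12.
Simple-span end rotations at 1 and 2 under the given loads:
  at 1: point load 106 at a = 1.5: Pab(L + b)/(6LEI) = 208.7/EI
  at 2: point load 106 at a = 1.5: Pab(L + a)/(6LEI) = 149.1/EI
  at 1: triangular load, peak 30: 7w₀L³/(360EI) = 126/EI
  at 2: triangular load, peak 30: w₀L³/(45EI) = 144/EI
  θ_10 = 334.7/EI,  θ_20 = 293.1/EI
Flexibility coefficients: a unit moment at one end gives L/(3EI) there and L/(6EI) at the far end, so f₁₁ = f₂₂ = 2/EI and f₁₂ = f₂₁ = 1/EI.
Compatibility — zero rotation at each built-in end:
  2 M_1 + 1 M_2 = 334.7
  1 M_1 + 2 M_2 = 293.1
Solving the pair gives M_1 = 125.4 kip·ft and M_2 = 83.81 kip·ft (hogging).

M_1 = 125.4 kip·ft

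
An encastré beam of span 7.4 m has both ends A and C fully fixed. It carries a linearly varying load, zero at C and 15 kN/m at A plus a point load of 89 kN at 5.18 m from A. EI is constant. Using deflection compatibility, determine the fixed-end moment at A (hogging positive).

M_A = 82.56 kN·m

Release both end moments; the primary structure is a simply-supported span AC with redundants M_A and M_C.
End rotations of the released simple span under the applied load (×1/EI):
  at A: triangular load, peak 15: w₀L³/(45EI) = 135.1/EI
  at C: triangular load, peak 15: 7w₀L³/(360EI) = 118.2/EI
  at A: point load 89 at a = 5.18: Pab(L + b)/(6LEI) = 221.8/EI
  at C: point load 89 at a = 5.18: Pab(L + a)/(6LEI) = 290/EI
  θ_A0 = 356.8/EI,  θ_C0 = 408.2/EI
Flexibility coefficients: a unit moment at one end gives L/(3EI) there and L/(6EI) at the far end, so f₁₁ = f₂₂ = 2.467/EI and f₁₂ = f₂₁ = 1.233/EI.
Compatibility — zero rotation at each built-in end:
  2.467 M_A + 1.233 M_C = 356.8
  1.233 M_A + 2.467 M_C = 408.2
Solving the pair gives M_A = 82.56 kN·m and M_C = 124.2 kN·m (hogging).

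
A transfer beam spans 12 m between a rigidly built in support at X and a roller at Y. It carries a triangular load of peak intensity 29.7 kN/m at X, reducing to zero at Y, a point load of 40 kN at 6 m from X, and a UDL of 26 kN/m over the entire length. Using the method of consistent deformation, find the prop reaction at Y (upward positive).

Take the reaction at Y as the redundant and release it; the primary structure is a cantilever fixed at X.
Deflection at Y on the released cantilever, summing each load's contribution:
  triangular load, peak 29.7 at the fixed end: w₀L⁴/(30EI) = 20529/EI
  point load 40 at a = 6: Pa²(3L − a)/(6EI) = 7200/EI
  UDL 26: wL⁴/(8EI) = 67392/EI
  δ_0 = 95121/EI
Flexibility coefficient — unit upward force at Y: δ_{YY} = L³/(3EI) = 576/EI.
Compatibility at Y: δ_0 − R_Y·δ_{YY} = 0, so R_Y = 95121/576 = 165.1 kN.

R_Y = 165.1 kN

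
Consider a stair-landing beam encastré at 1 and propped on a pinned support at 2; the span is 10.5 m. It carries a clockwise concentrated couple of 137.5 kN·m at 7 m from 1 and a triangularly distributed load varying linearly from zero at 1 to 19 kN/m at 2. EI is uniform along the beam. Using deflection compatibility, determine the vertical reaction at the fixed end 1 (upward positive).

Remove the prop at 2; the released (primary) structure is a cantilever built in at 1.
Deflection at 2 on the released cantilever, summing each load's contribution:
  clockwise couple 137.5 at a = 7: M₀a(2L − a)/(2EI) = 6738/EI
  triangular load, peak 19 at the free end: 11w₀L⁴/(120EI) = 21170/EI
  δ_0 = 27908/EI
Tip deflection under a unit load at 2: L³/(3EI) = 385.9/EI.
The prop prevents deflection at 2: R_2 = δ_0/δ_{22} = 27908/385.9 = 72.32 kN.
Vertical equilibrium: R_1 = ΣP − R_2 = 99.75 − 72.32 = 27.43 kN.

R_1 = 27.43 kN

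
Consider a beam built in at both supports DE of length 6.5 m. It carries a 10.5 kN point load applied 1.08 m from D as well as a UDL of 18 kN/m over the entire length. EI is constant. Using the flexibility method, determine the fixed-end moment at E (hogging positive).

M_E = 64.95 kN·m

Take the two fixed-end moments M_D, M_E as redundants; the released structure is the simple span DE.
Simple-span end rotations at D and E under the given loads:
  at D: point load 10.5 at a = 1.08: Pab(L + b)/(6LEI) = 18.79/EI
  at E: point load 10.5 at a = 1.08: Pab(L + a)/(6LEI) = 11.95/EI
  at D: UDL 18: wL³/(24EI) = 206/EI
  at E: UDL 18: wL³/(24EI) = 206/EI
  θ_D0 = 224.8/EI,  θ_E0 = 217.9/EI
Flexibility coefficients: a unit moment at one end gives L/(3EI) there and L/(6EI) at the far end, so f₁₁ = f₂₂ = 2.167/EI and f₁₂ = f₂₁ = 1.083/EI.
Compatibility — zero rotation at each built-in end:
  2.167 M_D + 1.083 M_E = 224.8
  1.083 M_D + 2.167 M_E = 217.9
Solving the pair gives M_D = 71.26 kN·m and M_E = 64.95 kN·m (hogging).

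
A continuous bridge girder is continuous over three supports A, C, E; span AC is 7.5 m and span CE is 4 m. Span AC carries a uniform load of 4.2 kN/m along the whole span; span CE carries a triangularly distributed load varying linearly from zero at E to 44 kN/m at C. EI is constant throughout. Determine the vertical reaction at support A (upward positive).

R_A = 11.01 kN

Insert a hinge at C; M_C is the redundant, and each span becomes simply supported.
Discontinuity in slope at C on the released structure — sum the simple-span end rotations:
  span AC: UDL 4.2: wL³/(24EI) = 73.83/EI
  span CE: triangular load, peak 44: w₀L³/(45EI) = 62.58/EI
  relative rotation θ_0 = (73.83 + 62.58)/EI = 136.4/EI
A unit hogging moment at C produces rotation L₁/(3EI) + L₂/(3EI) = 3.833/EI.
Compatibility: M_C·(L₁+L₂)/(3EI) = θ_0, giving M_C = 35.58 kN·m (hogging).
Span AC, ΣM about A with M_C applied at C: R_C^{AC}·7.5 = 118.1 + 35.58, so R_C^{AC} = 20.49 kN and R_A = 31.5 − 20.49 = 11.01 kN.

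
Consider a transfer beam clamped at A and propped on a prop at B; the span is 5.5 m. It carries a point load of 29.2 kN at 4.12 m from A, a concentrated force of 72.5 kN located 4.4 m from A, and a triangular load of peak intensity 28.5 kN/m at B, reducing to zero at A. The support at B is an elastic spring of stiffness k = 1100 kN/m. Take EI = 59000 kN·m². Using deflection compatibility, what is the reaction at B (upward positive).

Remove the prop at B; the released (primary) structure is a cantilever built in at A.
Deflection at B on the released cantilever, summing each load's contribution:
  point load 29.2 at a = 4.12: Pa²(3L − a)/(6EI) = 1023/EI
  point load 72.5 at a = 4.4: Pa²(3L − a)/(6EI) = 2831/EI
  triangular load, peak 28.5 at the free end: 11w₀L⁴/(120EI) = 2391/EI
  δ_0 = 6244/EI
Flexibility coefficient — unit upward force at B: δ_{BB} = L³/(3EI) = 55.46/EI.
With EI = 59000 kN·m²: δ_0 = 0.10583 m and δ_{BB} = 0.00094 m/kN.
Compatibility — the spring shortens by R_B/k under the reaction it provides: δ_0 − R_B·δ_{BB} = R_B/k. With 1/k = 0.000909 m/kN, R_B = δ_0 / (δ_{BB} + 1/k) = 0.10583 / (0.00094 + 0.000909) = 57.23 kN.

R_B = 57.23 kN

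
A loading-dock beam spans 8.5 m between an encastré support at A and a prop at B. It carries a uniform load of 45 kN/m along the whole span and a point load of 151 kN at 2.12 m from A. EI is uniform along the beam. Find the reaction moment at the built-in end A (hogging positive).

Release the roller at B. Primary structure: cantilever fixed at A.
Free-end deflection of the primary structure under the applied loading (downward +):
  UDL 45: wL⁴/(8EI) = 29363/EI
  point load 151 at a = 2.12: Pa²(3L − a)/(6EI) = 2644/EI
  δ_0 = 32007/EI
Tip deflection under a unit load at B: L³/(3EI) = 204.7/EI.
The prop prevents deflection at B: R_B = δ_0/δ_{BB} = 32007/204.7 = 156.4 kN.
Moment equilibrium about A: M_A = Σ(load moments about A) − R_B·L = 1946 − 156.4×8.5 = 616.7 kN·m.

M_A = 616.7 kN·m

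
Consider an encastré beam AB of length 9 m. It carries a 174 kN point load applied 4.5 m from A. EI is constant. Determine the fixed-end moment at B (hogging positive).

M_B = 195.8 kN·m

Take the two fixed-end moments M_A, M_B as redundants; the released structure is the simple span AB.
On the primary (simply-supported) span, the end slopes from the loading are:
  at A: point load 174 at a = 4.5: Pab(L + b)/(6LEI) = 880.9/EI
  at B: point load 174 at a = 4.5: Pab(L + a)/(6LEI) = 880.9/EI
  θ_A0 = 880.9/EI,  θ_B0 = 880.9/EI
Flexibility coefficients: a unit moment at one end gives L/(3EI) there and L/(6EI) at the far end, so f₁₁ = f₂₂ = 3/EI and f₁₂ = f₂₁ = 1.5/EI.
Compatibility — zero rotation at each built-in end:
  3 M_A + 1.5 M_B = 880.9
  1.5 M_A + 3 M_B = 880.9
Solving the pair gives M_A = 195.8 kN·m and M_B = 195.8 kN·m (hogging).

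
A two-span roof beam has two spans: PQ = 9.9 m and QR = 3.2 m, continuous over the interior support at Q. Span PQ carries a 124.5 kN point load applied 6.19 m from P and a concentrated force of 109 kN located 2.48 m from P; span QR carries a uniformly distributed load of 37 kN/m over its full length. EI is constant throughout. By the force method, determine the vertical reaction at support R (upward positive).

Release continuity at Q by inserting a hinge; the redundant is the internal moment M_Q. The primary structure is two simply-supported spans PQ and QR.
End slopes at the hinge Q, treating each span as simply supported:
  span PQ: point load 124.5 at a = 6.19: Pab(L + a)/(6LEI) = 774.5/EI
  span PQ: point load 109 at a = 2.48: Pab(L + a)/(6LEI) = 418/EI
  span QR: UDL 37: wL³/(24EI) = 50.52/EI
  relative rotation θ_0 = (1193 + 50.52)/EI = 1243/EI
A unit hogging moment at Q produces rotation L₁/(3EI) + L₂/(3EI) = 4.367/EI.
Slope continuity at Q: θ_0 = M_Q·4.367/EI, so M_Q = 1243/4.367 = 284.7 kN·m (hogging).
Span QR, ΣM about R: R_Q^{QR}·3.2 = 189.4 + 284.7, so R_Q^{QR} = 148.2 kN and R_R = 118.4 − 148.2 = -29.76 kN.

R_R = -29.76 kN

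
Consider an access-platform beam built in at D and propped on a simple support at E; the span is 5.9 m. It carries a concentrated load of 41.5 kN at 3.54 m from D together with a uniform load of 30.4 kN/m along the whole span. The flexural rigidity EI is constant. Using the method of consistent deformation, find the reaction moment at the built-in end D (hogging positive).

Take the reaction at E as the redundant and release it; the primary structure is a cantilever fixed at D.
Free-end deflection of the primary structure under the applied loading (downward +):
  point load 41.5 at a = 3.54: Pa²(3L − a)/(6EI) = 1227/EI
  UDL 30.4: wL⁴/(8EI) = 4605/EI
  δ_0 = 5832/EI
Flexibility coefficient — unit upward force at E: δ_{EE} = L³/(3EI) = 68.46/EI.
Compatibility at E: δ_0 − R_E·δ_{EE} = 0, so R_E = 5832/68.46 = 85.19 kN.
Moment equilibrium about D: M_D = Σ(load moments about D) − R_E·L = 676 − 85.19×5.9 = 173.4 kN·m.

M_D = 173.4 kN·m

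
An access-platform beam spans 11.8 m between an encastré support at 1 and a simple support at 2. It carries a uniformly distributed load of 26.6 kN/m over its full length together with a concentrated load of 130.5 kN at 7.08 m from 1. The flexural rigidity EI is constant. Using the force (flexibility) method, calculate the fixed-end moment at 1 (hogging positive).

Take the reaction at 2 as the redundant and release it; the primary structure is a cantilever fixed at 1.
Primary-structure tip deflection at 2 by superposition:
  UDL 26.6: wL⁴/(8EI) = 64464/EI
  point load 130.5 at a = 7.08: Pa²(3L − a)/(6EI) = 30876/EI
  δ_0 = 95340/EI
Flexibility coefficient — unit upward force at 2: δ_{22} = L³/(3EI) = 547.7/EI.
The prop prevents deflection at 2: R_2 = δ_0/δ_{22} = 95340/547.7 = 174.1 kN.
Moment equilibrium about 1: M_1 = Σ(load moments about 1) − R_2·L = 2776 − 174.1×11.8 = 721.7 kN·m.

M_1 = 721.7 kN·m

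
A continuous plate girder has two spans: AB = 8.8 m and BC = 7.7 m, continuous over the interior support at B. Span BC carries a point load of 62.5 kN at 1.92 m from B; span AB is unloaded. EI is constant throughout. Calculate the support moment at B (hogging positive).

Insert a hinge at B; M_B is the redundant, and each span becomes simply supported.
Discontinuity in slope at B on the released structure — sum the simple-span end rotations:
  span BC: point load 62.5 at a = 1.92: Pab(L + b)/(6LEI) = 202.4/EI
  relative rotation θ_0 = (0 + 202.4)/EI = 202.4/EI
A unit hogging moment at B produces rotation L₁/(3EI) + L₂/(3EI) = 5.5/EI.
Compatibility: M_B·(L₁+L₂)/(3EI) = θ_0, giving M_B = 36.8 kN·m (hogging).

M_B = 36.8 kN·m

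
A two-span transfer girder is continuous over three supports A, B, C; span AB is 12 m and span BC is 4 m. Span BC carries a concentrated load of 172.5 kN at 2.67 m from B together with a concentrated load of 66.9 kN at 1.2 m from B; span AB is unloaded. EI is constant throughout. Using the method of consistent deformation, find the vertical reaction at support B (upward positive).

R_B = 116.7 kN

Release continuity at B by inserting a hinge; the redundant is the internal moment M_B. The primary structure is two simply-supported spans AB and BC.
Rotations at B on the released spans (each span's end-slope, ×1/EI):
  span BC: point load 172.5 at a = 2.67: Pab(L + b)/(6LEI) = 136/EI
  span BC: point load 66.9 at a = 1.2: Pab(L + b)/(6LEI) = 63.69/EI
  relative rotation θ_0 = (0 + 199.7)/EI = 199.7/EI
A unit hogging moment at B produces rotation L₁/(3EI) + L₂/(3EI) = 5.333/EI.
Compatibility: M_B·(L₁+L₂)/(3EI) = θ_0, giving M_B = 37.45 kN·m (hogging).
Span AB, ΣM about A with M_B applied at B: R_B^{AB}·12 = 0 + 37.45, so R_B^{AB} = 3.121 kN and R_A = 0 − 3.121 = -3.121 kN.
Span BC, ΣM about C: R_B^{BC}·4 = 416.7 + 37.45, so R_B^{BC} = 113.5 kN and R_C = 239.4 − 113.5 = 125.9 kN.
R_B = 3.121 + 113.5 = 116.7 kN.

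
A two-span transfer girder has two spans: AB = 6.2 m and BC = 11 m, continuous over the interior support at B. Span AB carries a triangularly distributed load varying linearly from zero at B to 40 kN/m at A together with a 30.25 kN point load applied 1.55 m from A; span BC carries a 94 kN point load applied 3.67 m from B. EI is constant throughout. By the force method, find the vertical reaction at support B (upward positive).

R_B = 152.6 kN

Take M_B as the redundant. Released structure: two simple spans AB and BC with a hinge at B.
End slopes at the hinge B, treating each span as simply supported:
  span AB: triangular load, peak 40: 7w₀L³/(360EI) = 185.4/EI
  span AB: point load 30.25 at a = 1.55: Pab(L + a)/(6LEI) = 45.42/EI
  span BC: point load 94 at a = 3.67: Pab(L + b)/(6LEI) = 702.3/EI
  relative rotation θ_0 = (230.8 + 702.3)/EI = 933.1/EI
A unit hogging moment at B produces rotation L₁/(3EI) + L₂/(3EI) = 5.733/EI.
Slope continuity at B: θ_0 = M_B·5.733/EI, so M_B = 933.1/5.733 = 162.7 kN·m (hogging).
Span AB, ΣM about A with M_B applied at B: R_B^{AB}·6.2 = 303.2 + 162.7, so R_B^{AB} = 75.15 kN and R_A = 154.2 − 75.15 = 79.1 kN.
Span BC, ΣM about C: R_B^{BC}·11 = 689 + 162.7, so R_B^{BC} = 77.43 kN and R_C = 94 − 77.43 = 16.57 kN.
R_B = 75.15 + 77.43 = 152.6 kN.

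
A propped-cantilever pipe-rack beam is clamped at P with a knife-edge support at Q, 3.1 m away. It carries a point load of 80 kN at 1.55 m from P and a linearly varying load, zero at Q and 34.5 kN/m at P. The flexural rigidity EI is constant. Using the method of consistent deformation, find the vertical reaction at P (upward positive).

Take the reaction at Q as the redundant and release it; the primary structure is a cantilever fixed at P.
Downward deflection at the released point Q due to the loads:
  point load 80 at a = 1.55: Pa²(3L − a)/(6EI) = 248.3/EI
  triangular load, peak 34.5 at the fixed end: w₀L⁴/(30EI) = 106.2/EI
  δ_0 = 354.5/EI
Tip deflection under a unit load at Q: L³/(3EI) = 9.93/EI.
Compatibility at Q: δ_0 − R_Q·δ_{QQ} = 0, so R_Q = 354.5/9.93 = 35.7 kN.
Vertical equilibrium: R_P = ΣP − R_Q = 133.5 − 35.7 = 97.78 kN.

R_P = 97.78 kN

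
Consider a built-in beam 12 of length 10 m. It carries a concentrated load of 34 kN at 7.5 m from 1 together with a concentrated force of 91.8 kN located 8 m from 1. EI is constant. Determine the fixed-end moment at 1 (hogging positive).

M_1 = 45.31 kN·m

Release both end moments; the primary structure is a simply-supported span 12 with redundants M_1 and M_2.
On the primary (simply-supported) span, the end slopes from the loading are:
  at 1: point load 34 at a = 7.5: Pab(L + b)/(6LEI) = 132.8/EI
  at 2: point load 34 at a = 7.5: Pab(L + a)/(6LEI) = 185.9/EI
  at 1: point load 91.8 at a = 8: Pab(L + b)/(6LEI) = 293.8/EI
  at 2: point load 91.8 at a = 8: Pab(L + a)/(6LEI) = 440.6/EI
  θ_10 = 426.6/EI,  θ_20 = 626.6/EI
Flexibility coefficients: a unit moment at one end gives L/(3EI) there and L/(6EI) at the far end, so f₁₁ = f₂₂ = 3.333/EI and f₁₂ = f₂₁ = 1.667/EI.
Compatibility — zero rotation at each built-in end:
  3.333 M_1 + 1.667 M_2 = 426.6
  1.667 M_1 + 3.333 M_2 = 626.6
Solving the pair gives M_1 = 45.31 kN·m and M_2 = 165.3 kN·m (hogging).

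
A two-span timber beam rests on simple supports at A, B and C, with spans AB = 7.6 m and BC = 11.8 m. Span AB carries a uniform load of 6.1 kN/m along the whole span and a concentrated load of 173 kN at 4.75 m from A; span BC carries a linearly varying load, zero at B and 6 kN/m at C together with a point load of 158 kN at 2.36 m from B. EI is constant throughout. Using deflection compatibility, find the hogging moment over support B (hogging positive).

M_B = 308.3 kN·m

Take M_B as the redundant. Released structure: two simple spans AB and BC with a hinge at B.
Discontinuity in slope at B on the released structure — sum the simple-span end rotations:
  span AB: UDL 6.1: wL³/(24EI) = 111.6/EI
  span AB: point load 173 at a = 4.75: Pab(L + a)/(6LEI) = 634.3/EI
  span BC: triangular load, peak 6: 7w₀L³/(360EI) = 191.7/EI
  span BC: point load 158 at a = 2.36: Pab(L + b)/(6LEI) = 1056/EI
  relative rotation θ_0 = (745.9 + 1248)/EI = 1994/EI
A unit hogging moment at B produces rotation L₁/(3EI) + L₂/(3EI) = 6.467/EI.
Slope continuity at B: θ_0 = M_B·6.467/EI, so M_B = 1994/6.467 = 308.3 kN·m (hogging).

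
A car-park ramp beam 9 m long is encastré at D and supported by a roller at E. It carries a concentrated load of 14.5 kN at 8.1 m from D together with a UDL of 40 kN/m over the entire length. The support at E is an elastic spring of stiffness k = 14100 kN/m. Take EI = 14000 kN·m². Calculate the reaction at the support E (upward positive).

Take the reaction at E as the redundant and release it; the primary structure is a cantilever fixed at D.
Deflection at E on the released cantilever, summing each load's contribution:
  point load 14.5 at a = 8.1: Pa²(3L − a)/(6EI) = 2997/EI
  UDL 40: wL⁴/(8EI) = 32805/EI
  δ_0 = 35802/EI
Tip deflection under a unit load at E: L³/(3EI) = 243/EI.
With EI = 14000 kN·m²: δ_0 = 2.5573 m and δ_{EE} = 0.017357 m/kN.
Compatibility — the spring shortens by R_E/k under the reaction it provides: δ_0 − R_E·δ_{EE} = R_E/k. With 1/k = 0.000071 m/kN, R_E = δ_0 / (δ_{EE} + 1/k) = 2.5573 / (0.017357 + 0.000071) = 146.7 kN.

R_E = 146.7 kN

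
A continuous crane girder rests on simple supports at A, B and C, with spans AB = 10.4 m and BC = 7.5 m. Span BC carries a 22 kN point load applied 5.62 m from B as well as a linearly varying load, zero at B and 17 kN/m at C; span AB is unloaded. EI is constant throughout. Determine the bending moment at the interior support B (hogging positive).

M_B = 31.49 kN·m

Take M_B as the redundant. Released structure: two simple spans AB and BC with a hinge at B.
End slopes at the hinge B, treating each span as simply supported:
  span BC: point load 22 at a = 5.62: Pab(L + b)/(6LEI) = 48.45/EI
  span BC: triangular load, peak 17: 7w₀L³/(360EI) = 139.5/EI
  relative rotation θ_0 = (0 + 187.9)/EI = 187.9/EI
A unit hogging moment at B produces rotation L₁/(3EI) + L₂/(3EI) = 5.967/EI.
Compatibility: M_B·(L₁+L₂)/(3EI) = θ_0, giving M_B = 31.49 kN·m (hogging).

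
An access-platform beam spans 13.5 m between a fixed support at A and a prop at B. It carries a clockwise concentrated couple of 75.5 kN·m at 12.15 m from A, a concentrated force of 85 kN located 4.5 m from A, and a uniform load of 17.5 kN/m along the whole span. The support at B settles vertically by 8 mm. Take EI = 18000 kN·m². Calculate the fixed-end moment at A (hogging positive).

Release the roller at B. Primary structure: cantilever fixed at A.
Primary-structure tip deflection at B by superposition:
  clockwise couple 75.5 at a = 12.15: M₀a(2L − a)/(2EI) = 6811/EI
  point load 85 at a = 4.5: Pa²(3L − a)/(6EI) = 10328/EI
  UDL 17.5: wL⁴/(8EI) = 72658/EI
  δ_0 = 89797/EI
Tip deflection under a unit load at B: L³/(3EI) = 820.1/EI.
With EI = 18000 kN·m²: δ_0 = 4.9887 m and δ_{BB} = 0.045562 m/kN.
Compatibility — the beam at B must follow the support down by 0.008 m: δ_0 − R_B·δ_{BB} = 0.008, so R_B = (4.9887 − 0.008)/0.045562 = 109.3 kN.
Moment equilibrium about A: M_A = Σ(load moments about A) − R_B·L = 2053 − 109.3×13.5 = 576.9 kN·m.

M_A = 576.9 kN·m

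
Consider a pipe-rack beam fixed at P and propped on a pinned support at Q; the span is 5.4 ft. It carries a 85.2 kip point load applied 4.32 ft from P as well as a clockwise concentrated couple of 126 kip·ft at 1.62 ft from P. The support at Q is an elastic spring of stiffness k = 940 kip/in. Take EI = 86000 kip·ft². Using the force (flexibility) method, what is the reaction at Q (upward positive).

Take the reaction at Q as the redundant and release it; the primary structure is a cantilever fixed at P.
Free-end deflection of the primary structure under the applied loading (downward +):
  point load 85.2 at a = 4.32: Pa²(3L − a)/(6EI) = 3148/EI
  clockwise couple 126 at a = 1.62: M₀a(2L − a)/(2EI) = 936.9/EI
  δ_0 = 4085/EI
Flexibility coefficient — unit upward force at Q: δ_{QQ} = L³/(3EI) = 52.49/EI.
With EI = 86000 kip·ft²: δ_0 = 0.047502 ft and δ_{QQ} = 0.00061 ft/kip.
Compatibility — the spring shortens by R_Q/k under the reaction it provides: δ_0 − R_Q·δ_{QQ} = R_Q/k. With 1/k = 1/(940×12) ft/kip = 0.000089 ft/kip, R_Q = δ_0 / (δ_{QQ} + 1/k) = 0.047502 / (0.00061 + 0.000089) = 67.96 kip.

R_Q = 67.96 kip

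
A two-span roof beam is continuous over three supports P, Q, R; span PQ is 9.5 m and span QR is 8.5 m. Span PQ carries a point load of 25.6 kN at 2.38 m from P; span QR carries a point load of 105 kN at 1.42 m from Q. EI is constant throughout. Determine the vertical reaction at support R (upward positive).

R_R = 9.445 kN

Take M_Q as the redundant. Released structure: two simple spans PQ and QR with a hinge at Q.
Discontinuity in slope at Q on the released structure — sum the simple-span end rotations:
  span PQ: point load 25.6 at a = 2.38: Pab(L + a)/(6LEI) = 90.41/EI
  span QR: point load 105 at a = 1.42: Pab(L + b)/(6LEI) = 322.5/EI
  relative rotation θ_0 = (90.41 + 322.5)/EI = 412.9/EI
A unit hogging moment at Q produces rotation L₁/(3EI) + L₂/(3EI) = 6/EI.
Slope continuity at Q: θ_0 = M_Q·6/EI, so M_Q = 412.9/6 = 68.82 kN·m (hogging).
Span QR, ΣM about R: R_Q^{QR}·8.5 = 743.4 + 68.82, so R_Q^{QR} = 95.55 kN and R_R = 105 − 95.55 = 9.445 kN.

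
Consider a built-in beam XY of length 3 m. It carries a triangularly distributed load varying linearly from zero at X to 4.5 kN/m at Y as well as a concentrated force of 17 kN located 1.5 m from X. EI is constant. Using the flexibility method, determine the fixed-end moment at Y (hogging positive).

M_Y = 8.4 kN·m

Release both end moments; the primary structure is a simply-supported span XY with redundants M_X and M_Y.
On the primary (simply-supported) span, the end slopes from the loading are:
  at X: triangular load, peak 4.5: 7w₀L³/(360EI) = 2.362/EI
  at Y: triangular load, peak 4.5: w₀L³/(45EI) = 2.7/EI
  at X: point load 17 at a = 1.5: Pab(L + b)/(6LEI) = 9.562/EI
  at Y: point load 17 at a = 1.5: Pab(L + a)/(6LEI) = 9.562/EI
  θ_X0 = 11.93/EI,  θ_Y0 = 12.26/EI
Flexibility coefficients: a unit moment at one end gives L/(3EI) there and L/(6EI) at the far end, so f₁₁ = f₂₂ = 1/EI and f₁₂ = f₂₁ = 0.5/EI.
Compatibility — zero rotation at each built-in end:
  1 M_X + 0.5 M_Y = 11.93
  0.5 M_X + 1 M_Y = 12.26
Solving the pair gives M_X = 7.725 kN·m and M_Y = 8.4 kN·m (hogging).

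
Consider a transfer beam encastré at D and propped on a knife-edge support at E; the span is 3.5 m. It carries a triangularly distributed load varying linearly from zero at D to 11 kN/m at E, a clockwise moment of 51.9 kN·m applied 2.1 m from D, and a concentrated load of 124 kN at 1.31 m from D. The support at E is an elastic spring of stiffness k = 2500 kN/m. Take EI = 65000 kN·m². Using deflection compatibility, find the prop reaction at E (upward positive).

Release the roller at E. Primary structure: cantilever fixed at D.
Downward deflection at the released point E due to the loads:
  triangular load, peak 11 at the free end: 11w₀L⁴/(120EI) = 151.3/EI
  clockwise couple 51.9 at a = 2.1: M₀a(2L − a)/(2EI) = 267/EI
  point load 124 at a = 1.31: Pa²(3L − a)/(6EI) = 325.9/EI
  δ_0 = 744.3/EI
Flexibility coefficient — unit upward force at E: δ_{EE} = L³/(3EI) = 14.29/EI.
With EI = 65000 kN·m²: δ_0 = 0.01145 m and δ_{EE} = 0.00022 m/kN.
Compatibility — the spring shortens by R_E/k under the reaction it provides: δ_0 − R_E·δ_{EE} = R_E/k. With 1/k = 0.0004 m/kN, R_E = δ_0 / (δ_{EE} + 1/k) = 0.01145 / (0.00022 + 0.0004) = 18.47 kN.

R_E = 18.47 kN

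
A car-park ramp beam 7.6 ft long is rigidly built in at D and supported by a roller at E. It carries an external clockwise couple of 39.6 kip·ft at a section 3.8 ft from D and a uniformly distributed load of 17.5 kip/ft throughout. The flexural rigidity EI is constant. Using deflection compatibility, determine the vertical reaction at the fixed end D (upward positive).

Choose R_E as the redundant. The primary structure is the cantilever fixed at D.
Primary-structure tip deflection at E by superposition:
  clockwise couple 39.6 at a = 3.8: M₀a(2L − a)/(2EI) = 857.7/EI
  UDL 17.5: wL⁴/(8EI) = 7298/EI
  δ_0 = 8156/EI
Flexibility coefficient — unit upward force at E: δ_{EE} = L³/(3EI) = 146.3/EI.
Compatibility at E: δ_0 − R_E·δ_{EE} = 0, so R_E = 8156/146.3 = 55.74 kip.
Vertical equilibrium: R_D = ΣP − R_E = 133 − 55.74 = 77.26 kip.

R_D = 77.26 kip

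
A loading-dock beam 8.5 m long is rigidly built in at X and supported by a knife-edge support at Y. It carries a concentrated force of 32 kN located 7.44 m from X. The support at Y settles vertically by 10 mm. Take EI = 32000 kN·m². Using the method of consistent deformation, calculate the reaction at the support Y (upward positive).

R_Y = 24.48 kN

Release the roller at Y. Primary structure: cantilever fixed at X.
Deflection at Y on the released cantilever, summing each load's contribution:
  point load 32 at a = 7.44: Pa²(3L − a)/(6EI) = 5332/EI
Flexibility coefficient — unit upward force at Y: δ_{YY} = L³/(3EI) = 204.7/EI.
With EI = 32000 kN·m²: δ_0 = 0.16661 m and δ_{YY} = 0.006397 m/kN.
Compatibility — the beam at Y must follow the support down by 0.01 m: δ_0 − R_Y·δ_{YY} = 0.01, so R_Y = (0.16661 − 0.01)/0.006397 = 24.48 kN.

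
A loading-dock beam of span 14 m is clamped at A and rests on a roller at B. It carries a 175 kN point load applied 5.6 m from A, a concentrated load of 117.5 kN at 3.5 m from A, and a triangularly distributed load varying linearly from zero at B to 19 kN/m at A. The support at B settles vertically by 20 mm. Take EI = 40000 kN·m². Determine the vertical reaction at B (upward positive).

Remove the prop at B; the released (primary) structure is a cantilever built in at A.
Deflection at B on the released cantilever, summing each load's contribution:
  point load 175 at a = 5.6: Pa²(3L − a)/(6EI) = 33294/EI
  point load 117.5 at a = 3.5: Pa²(3L − a)/(6EI) = 9236/EI
  triangular load, peak 19 at the fixed end: w₀L⁴/(30EI) = 24330/EI
  δ_0 = 66860/EI
Flexibility coefficient — unit upward force at B: δ_{BB} = L³/(3EI) = 914.7/EI.
With EI = 40000 kN·m²: δ_0 = 1.6715 m and δ_{BB} = 0.022867 m/kN.
Compatibility — the beam at B must follow the support down by 0.02 m: δ_0 − R_B·δ_{BB} = 0.02, so R_B = (1.6715 − 0.02)/0.022867 = 72.22 kN.

R_B = 72.22 kN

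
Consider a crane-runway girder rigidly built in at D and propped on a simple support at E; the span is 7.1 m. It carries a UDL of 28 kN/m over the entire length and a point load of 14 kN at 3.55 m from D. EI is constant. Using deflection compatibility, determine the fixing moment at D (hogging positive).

M_D = 195.1 kN·m

Release the roller at E. Primary structure: cantilever fixed at D.
Free-end deflection of the primary structure under the applied loading (downward +):
  UDL 28: wL⁴/(8EI) = 8894/EI
  point load 14 at a = 3.55: Pa²(3L − a)/(6EI) = 522/EI
  δ_0 = 9416/EI
Flexibility coefficient — unit upward force at E: δ_{EE} = L³/(3EI) = 119.3/EI.
Compatibility at E: δ_0 − R_E·δ_{EE} = 0, so R_E = 9416/119.3 = 78.92 kN.
Moment equilibrium about D: M_D = Σ(load moments about D) − R_E·L = 755.4 − 78.92×7.1 = 195.1 kN·m.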